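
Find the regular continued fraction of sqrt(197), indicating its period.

[14; (28)]

Write x_i = (sqrt(197) + m_i)/d_i with (m_0, d_0) = (0, 1). a_0 = floor(sqrt(197)) = 14, since 14^2 = 196 <= 197 < 225 = 15^2.
Iterate m_{i+1} = d_i*a_i - m_i, d_{i+1} = (197 - m_{i+1}^2)/d_i, a_{i+1} = floor((a_0 + m_{i+1})/d_{i+1}):
  m_1 = 1*14 - 0 = 14, d_1 = (197 - 14^2)/1 = 1/1 = 1, a_1 = floor((14 + 14)/1) = 28.
  m_2 = 1*28 - 14 = 14, d_2 = (197 - 14^2)/1 = 1/1 = 1: (m_2, d_2) = (m_1, d_1) = (14, 1), so from here the quotient a_1 repeats; the period length is 1.
Hence the expansion of sqrt(197) is a_0 = 14 followed by the repeating block 28 (period 1).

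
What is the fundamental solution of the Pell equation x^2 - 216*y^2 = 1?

First expand sqrt(216) as a continued fraction. With x_i = (sqrt(216) + m_i)/d_i and (m_0, d_0) = (0, 1): a_0 = floor(sqrt(216)) = 14, since 14^2 = 196 <= 216 < 225 = 15^2.
Iterate m_{i+1} = d_i*a_i - m_i, d_{i+1} = (216 - m_{i+1}^2)/d_i, a_{i+1} = floor((a_0 + m_{i+1})/d_{i+1}):
  m_1 = 1*14 - 0 = 14, d_1 = (216 - 14^2)/1 = 20/1 = 20, a_1 = floor((14 + 14)/20) = 1.
  m_2 = 20*1 - 14 = 6, d_2 = (216 - 6^2)/20 = 180/20 = 9, a_2 = floor((14 + 6)/9) = 2.
  m_3 = 9*2 - 6 = 12, d_3 = (216 - 12^2)/9 = 72/9 = 8, a_3 = floor((14 + 12)/8) = 3.
  m_4 = 8*3 - 12 = 12, d_4 = (216 - 12^2)/8 = 72/8 = 9, a_4 = floor((14 + 12)/9) = 2.
  m_5 = 9*2 - 12 = 6, d_5 = (216 - 6^2)/9 = 180/9 = 20, a_5 = floor((14 + 6)/20) = 1.
  m_6 = 20*1 - 6 = 14, d_6 = (216 - 14^2)/20 = 20/20 = 1, a_6 = floor((14 + 14)/1) = 28.
  m_7 = 1*28 - 14 = 14, d_7 = (216 - 14^2)/1 = 20/1 = 20: (m_7, d_7) = (m_1, d_1) = (14, 20), so from here the quotients repeat a_1, ..., a_6; the period length is 6.
So sqrt(216) = [14; (1, 2, 3, 2, 1, 28)] with period length k = 6.
k is even, so the fundamental solution of x^2 - 216y^2 = 1 is (p_{k-1}, q_{k-1}) = (p_5, q_5); compute convergents through index 5.
Convergents (p_i = a_i*p_{i-1} + p_{i-2}, q_i = a_i*q_{i-1} + q_{i-2} with p_{-2}=0, p_{-1}=1, q_{-2}=1, q_{-1}=0):
  i=0: a_0=14, p_0 = 14*1 + 0 = 14, q_0 = 14*0 + 1 = 1.
  i=1: a_1=1, p_1 = 1*14 + 1 = 15, q_1 = 1*1 + 0 = 1.
  i=2: a_2=2, p_2 = 2*15 + 14 = 44, q_2 = 2*1 + 1 = 3.
  i=3: a_3=3, p_3 = 3*44 + 15 = 147, q_3 = 3*3 + 1 = 10.
  i=4: a_4=2, p_4 = 2*147 + 44 = 338, q_4 = 2*10 + 3 = 23.
  i=5: a_5=1, p_5 = 1*338 + 147 = 485, q_5 = 1*23 + 10 = 33.
Check: 485^2 - 216*33^2 = 235225 - 235224 = 1, so (x, y) = (485, 33) solves the equation, and by the theorem it is the least positive solution.

(x, y) = (485, 33)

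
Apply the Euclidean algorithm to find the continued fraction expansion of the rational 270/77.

Run the Euclidean algorithm on 270 and 77; the successive quotients are the partial quotients a_0, a_1, ... (each step inverts the fractional part left over by the previous one):
  270 = 3*77 + 39, so a_0 = 3.
  77 = 1*39 + 38, so a_1 = 1.
  39 = 1*38 + 1, so a_2 = 1.
  38 = 38*1 + 0, so a_3 = 38.
The remainder reaches 0 after 4 divisions, so the expansion has 4 partial quotients, read off in order.

[3; 1, 1, 38]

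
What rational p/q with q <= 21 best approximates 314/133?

Expand x = 314/133 as a continued fraction with the Euclidean algorithm:
  314 = 2*133 + 48, so a_0 = 2.
  133 = 2*48 + 37, so a_1 = 2.
  48 = 1*37 + 11, so a_2 = 1.
  37 = 3*11 + 4, so a_3 = 3.
  11 = 2*4 + 3, so a_4 = 2.
  4 = 1*3 + 1, so a_5 = 1.
  3 = 3*1 + 0, so a_6 = 3.
so x = [2; 2, 1, 3, 2, 1, 3].
Convergents (p_i = a_i*p_{i-1} + p_{i-2}, q_i = a_i*q_{i-1} + q_{i-2} with p_{-2}=0, p_{-1}=1, q_{-2}=1, q_{-1}=0), until the denominator exceeds 21:
  i=0: a_0=2, p_0 = 2*1 + 0 = 2, q_0 = 2*0 + 1 = 1.
  i=1: a_1=2, p_1 = 2*2 + 1 = 5, q_1 = 2*1 + 0 = 2.
  i=2: a_2=1, p_2 = 1*5 + 2 = 7, q_2 = 1*2 + 1 = 3.
  i=3: a_3=3, p_3 = 3*7 + 5 = 26, q_3 = 3*3 + 2 = 11.
  i=4: a_4=2, p_4 = 2*26 + 7 = 59, q_4 = 2*11 + 3 = 25.
q_4 = 25 > 21, so the last convergent with denominator <= 21 is p_3/q_3 = 26/11.
The closest fraction with denominator <= 21 is either p_3/q_3 or the intermediate fraction (k*p_3 + p_2)/(k*q_3 + q_2) with the largest k >= 1 whose denominator stays <= 21; these approach x as k grows, and every other convergent or intermediate fraction in range is farther away.
Largest k: floor((21 - q_2)/q_3) = floor((21 - 3)/11) = 1.
That gives (1*26 + 7)/(1*11 + 3) = 33/14.
Compare the errors: |x - 26/11| = |314*11 - 26*133|/(133*11) = 4/1463, and |x - 33/14| = |314*14 - 33*133|/(133*14) = 7/1862.
Cross-multiplying, 4*1862 = 7448 < 10241 = 7*1463, so 4/1463 is smaller: the convergent 26/11 is closer to x than 33/14.

26/11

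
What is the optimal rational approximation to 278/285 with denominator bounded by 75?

Expand x = 278/285 as a continued fraction with the Euclidean algorithm:
  278 = 0*285 + 278, so a_0 = 0.
  285 = 1*278 + 7, so a_1 = 1.
  278 = 39*7 + 5, so a_2 = 39.
  7 = 1*5 + 2, so a_3 = 1.
  5 = 2*2 + 1, so a_4 = 2.
  2 = 2*1 + 0, so a_5 = 2.
so x = [0; 1, 39, 1, 2, 2].
Convergents (p_i = a_i*p_{i-1} + p_{i-2}, q_i = a_i*q_{i-1} + q_{i-2} with p_{-2}=0, p_{-1}=1, q_{-2}=1, q_{-1}=0), until the denominator exceeds 75:
  i=0: a_0=0, p_0 = 0*1 + 0 = 0, q_0 = 0*0 + 1 = 1.
  i=1: a_1=1, p_1 = 1*0 + 1 = 1, q_1 = 1*1 + 0 = 1.
  i=2: a_2=39, p_2 = 39*1 + 0 = 39, q_2 = 39*1 + 1 = 40.
  i=3: a_3=1, p_3 = 1*39 + 1 = 40, q_3 = 1*40 + 1 = 41.
  i=4: a_4=2, p_4 = 2*40 + 39 = 119, q_4 = 2*41 + 40 = 122.
q_4 = 122 > 75, so the last convergent with denominator <= 75 is p_3/q_3 = 40/41.
The closest fraction with denominator <= 75 is either p_3/q_3 or the intermediate fraction (k*p_3 + p_2)/(k*q_3 + q_2) with the largest k >= 1 whose denominator stays <= 75; these approach x as k grows, and every other convergent or intermediate fraction in range is farther away.
Largest k: floor((75 - q_2)/q_3) = floor((75 - 40)/41) = 0.
Since k = 0, no intermediate fraction beyond p_3/q_3 has denominator <= 75, so the convergent 40/41 is the closest (its error is |278*41 - 40*285|/(285*41) = 2/11685).

40/41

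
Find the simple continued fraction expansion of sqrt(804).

[28; (2, 1, 4, 2, 18, 2, 4, 1, 2, 56)]

Write x_i = (sqrt(804) + m_i)/d_i with (m_0, d_0) = (0, 1). a_0 = floor(sqrt(804)) = 28, since 28^2 = 784 <= 804 < 841 = 29^2.
Iterate m_{i+1} = d_i*a_i - m_i, d_{i+1} = (804 - m_{i+1}^2)/d_i, a_{i+1} = floor((a_0 + m_{i+1})/d_{i+1}):
  m_1 = 1*28 - 0 = 28, d_1 = (804 - 28^2)/1 = 20/1 = 20, a_1 = floor((28 + 28)/20) = 2.
  m_2 = 20*2 - 28 = 12, d_2 = (804 - 12^2)/20 = 660/20 = 33, a_2 = floor((28 + 12)/33) = 1.
  m_3 = 33*1 - 12 = 21, d_3 = (804 - 21^2)/33 = 363/33 = 11, a_3 = floor((28 + 21)/11) = 4.
  m_4 = 11*4 - 21 = 23, d_4 = (804 - 23^2)/11 = 275/11 = 25, a_4 = floor((28 + 23)/25) = 2.
  m_5 = 25*2 - 23 = 27, d_5 = (804 - 27^2)/25 = 75/25 = 3, a_5 = floor((28 + 27)/3) = 18.
  m_6 = 3*18 - 27 = 27, d_6 = (804 - 27^2)/3 = 75/3 = 25, a_6 = floor((28 + 27)/25) = 2.
  m_7 = 25*2 - 27 = 23, d_7 = (804 - 23^2)/25 = 275/25 = 11, a_7 = floor((28 + 23)/11) = 4.
  m_8 = 11*4 - 23 = 21, d_8 = (804 - 21^2)/11 = 363/11 = 33, a_8 = floor((28 + 21)/33) = 1.
  m_9 = 33*1 - 21 = 12, d_9 = (804 - 12^2)/33 = 660/33 = 20, a_9 = floor((28 + 12)/20) = 2.
  m_10 = 20*2 - 12 = 28, d_10 = (804 - 28^2)/20 = 20/20 = 1, a_10 = floor((28 + 28)/1) = 56.
  m_11 = 1*56 - 28 = 28, d_11 = (804 - 28^2)/1 = 20/1 = 20: (m_11, d_11) = (m_1, d_1) = (28, 20), so from here the quotients repeat a_1, ..., a_10; the period length is 10.
Hence the expansion of sqrt(804) is a_0 = 28 followed by the repeating block 2, 1, 4, 2, 18, 2, 4, 1, 2, 56 (period 10).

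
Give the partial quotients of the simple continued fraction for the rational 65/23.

Run the Euclidean algorithm on 65 and 23; the successive quotients are the partial quotients a_0, a_1, ... (each step inverts the fractional part left over by the previous one):
  65 = 2*23 + 19, so a_0 = 2.
  23 = 1*19 + 4, so a_1 = 1.
  19 = 4*4 + 3, so a_2 = 4.
  4 = 1*3 + 1, so a_3 = 1.
  3 = 3*1 + 0, so a_4 = 3.
The remainder reaches 0 after 5 divisions, so the expansion has 5 partial quotients, read off in order.

[2; 1, 4, 1, 3]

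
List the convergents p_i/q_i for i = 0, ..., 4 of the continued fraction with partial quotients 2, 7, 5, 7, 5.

2/1, 15/7, 77/36, 554/259, 2847/1331

Using the convergent recurrence p_i = a_i*p_{i-1} + p_{i-2}, q_i = a_i*q_{i-1} + q_{i-2} with p_{-2}=0, p_{-1}=1, q_{-2}=1, q_{-1}=0:
  i=0: a_0=2, p_0 = 2*1 + 0 = 2, q_0 = 2*0 + 1 = 1.
  i=1: a_1=7, p_1 = 7*2 + 1 = 15, q_1 = 7*1 + 0 = 7.
  i=2: a_2=5, p_2 = 5*15 + 2 = 77, q_2 = 5*7 + 1 = 36.
  i=3: a_3=7, p_3 = 7*77 + 15 = 554, q_3 = 7*36 + 7 = 259.
  i=4: a_4=5, p_4 = 5*554 + 77 = 2847, q_4 = 5*259 + 36 = 1331.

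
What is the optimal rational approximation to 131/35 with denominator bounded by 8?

15/4

Expand x = 131/35 as a continued fraction with the Euclidean algorithm:
  131 = 3*35 + 26, so a_0 = 3.
  35 = 1*26 + 9, so a_1 = 1.
  26 = 2*9 + 8, so a_2 = 2.
  9 = 1*8 + 1, so a_3 = 1.
  8 = 8*1 + 0, so a_4 = 8.
so x = [3; 1, 2, 1, 8].
Convergents (p_i = a_i*p_{i-1} + p_{i-2}, q_i = a_i*q_{i-1} + q_{i-2} with p_{-2}=0, p_{-1}=1, q_{-2}=1, q_{-1}=0), until the denominator exceeds 8:
  i=0: a_0=3, p_0 = 3*1 + 0 = 3, q_0 = 3*0 + 1 = 1.
  i=1: a_1=1, p_1 = 1*3 + 1 = 4, q_1 = 1*1 + 0 = 1.
  i=2: a_2=2, p_2 = 2*4 + 3 = 11, q_2 = 2*1 + 1 = 3.
  i=3: a_3=1, p_3 = 1*11 + 4 = 15, q_3 = 1*3 + 1 = 4.
  i=4: a_4=8, p_4 = 8*15 + 11 = 131, q_4 = 8*4 + 3 = 35.
q_4 = 35 > 8, so the last convergent with denominator <= 8 is p_3/q_3 = 15/4.
The closest fraction with denominator <= 8 is either p_3/q_3 or the intermediate fraction (k*p_3 + p_2)/(k*q_3 + q_2) with the largest k >= 1 whose denominator stays <= 8; these approach x as k grows, and every other convergent or intermediate fraction in range is farther away.
Largest k: floor((8 - q_2)/q_3) = floor((8 - 3)/4) = 1.
That gives (1*15 + 11)/(1*4 + 3) = 26/7.
Compare the errors: |x - 15/4| = |131*4 - 15*35|/(35*4) = 1/140, and |x - 26/7| = |131*7 - 26*35|/(35*7) = 7/245.
Cross-multiplying, 1*245 = 245 < 980 = 7*140, so 1/140 is smaller: the convergent 15/4 is closer to x than 26/7.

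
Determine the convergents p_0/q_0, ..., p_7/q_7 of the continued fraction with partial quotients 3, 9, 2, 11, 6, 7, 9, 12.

3/1, 28/9, 59/19, 677/218, 4121/1327, 29524/9507, 269837/86890, 3267568/1052187

Using the convergent recurrence p_i = a_i*p_{i-1} + p_{i-2}, q_i = a_i*q_{i-1} + q_{i-2} with p_{-2}=0, p_{-1}=1, q_{-2}=1, q_{-1}=0:
  i=0: a_0=3, p_0 = 3*1 + 0 = 3, q_0 = 3*0 + 1 = 1.
  i=1: a_1=9, p_1 = 9*3 + 1 = 28, q_1 = 9*1 + 0 = 9.
  i=2: a_2=2, p_2 = 2*28 + 3 = 59, q_2 = 2*9 + 1 = 19.
  i=3: a_3=11, p_3 = 11*59 + 28 = 677, q_3 = 11*19 + 9 = 218.
  i=4: a_4=6, p_4 = 6*677 + 59 = 4121, q_4 = 6*218 + 19 = 1327.
  i=5: a_5=7, p_5 = 7*4121 + 677 = 29524, q_5 = 7*1327 + 218 = 9507.
  i=6: a_6=9, p_6 = 9*29524 + 4121 = 269837, q_6 = 9*9507 + 1327 = 86890.
  i=7: a_7=12, p_7 = 12*269837 + 29524 = 3267568, q_7 = 12*86890 + 9507 = 1052187.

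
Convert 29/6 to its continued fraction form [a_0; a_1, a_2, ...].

Run the Euclidean algorithm on 29 and 6; the successive quotients are the partial quotients a_0, a_1, ... (each step inverts the fractional part left over by the previous one):
  29 = 4*6 + 5, so a_0 = 4.
  6 = 1*5 + 1, so a_1 = 1.
  5 = 5*1 + 0, so a_2 = 5.
The remainder reaches 0 after 3 divisions, so the expansion has 3 partial quotients, read off in order.

[4; 1, 5]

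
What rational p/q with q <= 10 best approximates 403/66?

Expand x = 403/66 as a continued fraction with the Euclidean algorithm:
  403 = 6*66 + 7, so a_0 = 6.
  66 = 9*7 + 3, so a_1 = 9.
  7 = 2*3 + 1, so a_2 = 2.
  3 = 3*1 + 0, so a_3 = 3.
so x = [6; 9, 2, 3].
Convergents (p_i = a_i*p_{i-1} + p_{i-2}, q_i = a_i*q_{i-1} + q_{i-2} with p_{-2}=0, p_{-1}=1, q_{-2}=1, q_{-1}=0), until the denominator exceeds 10:
  i=0: a_0=6, p_0 = 6*1 + 0 = 6, q_0 = 6*0 + 1 = 1.
  i=1: a_1=9, p_1 = 9*6 + 1 = 55, q_1 = 9*1 + 0 = 9.
  i=2: a_2=2, p_2 = 2*55 + 6 = 116, q_2 = 2*9 + 1 = 19.
q_2 = 19 > 10, so the last convergent with denominator <= 10 is p_1/q_1 = 55/9.
The closest fraction with denominator <= 10 is either p_1/q_1 or the intermediate fraction (k*p_1 + p_0)/(k*q_1 + q_0) with the largest k >= 1 whose denominator stays <= 10; these approach x as k grows, and every other convergent or intermediate fraction in range is farther away.
Largest k: floor((10 - q_0)/q_1) = floor((10 - 1)/9) = 1.
That gives (1*55 + 6)/(1*9 + 1) = 61/10.
Compare the errors: |x - 55/9| = |403*9 - 55*66|/(66*9) = 3/594, and |x - 61/10| = |403*10 - 61*66|/(66*10) = 4/660.
Cross-multiplying, 3*660 = 1980 < 2376 = 4*594, so 3/594 is smaller: the convergent 55/9 is closer to x than 61/10.

55/9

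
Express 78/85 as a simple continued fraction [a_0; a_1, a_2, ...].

Run the Euclidean algorithm on 78 and 85; the successive quotients are the partial quotients a_0, a_1, ... (each step inverts the fractional part left over by the previous one):
  78 = 0*85 + 78, so a_0 = 0.
  85 = 1*78 + 7, so a_1 = 1.
  78 = 11*7 + 1, so a_2 = 11.
  7 = 7*1 + 0, so a_3 = 7.
The remainder reaches 0 after 4 divisions, so the expansion has 4 partial quotients, read off in order.

[0; 1, 11, 7]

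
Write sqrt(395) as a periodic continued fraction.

[19; (1, 6, 1, 38)]

Write x_i = (sqrt(395) + m_i)/d_i with (m_0, d_0) = (0, 1). a_0 = floor(sqrt(395)) = 19, since 19^2 = 361 <= 395 < 400 = 20^2.
Iterate m_{i+1} = d_i*a_i - m_i, d_{i+1} = (395 - m_{i+1}^2)/d_i, a_{i+1} = floor((a_0 + m_{i+1})/d_{i+1}):
  m_1 = 1*19 - 0 = 19, d_1 = (395 - 19^2)/1 = 34/1 = 34, a_1 = floor((19 + 19)/34) = 1.
  m_2 = 34*1 - 19 = 15, d_2 = (395 - 15^2)/34 = 170/34 = 5, a_2 = floor((19 + 15)/5) = 6.
  m_3 = 5*6 - 15 = 15, d_3 = (395 - 15^2)/5 = 170/5 = 34, a_3 = floor((19 + 15)/34) = 1.
  m_4 = 34*1 - 15 = 19, d_4 = (395 - 19^2)/34 = 34/34 = 1, a_4 = floor((19 + 19)/1) = 38.
  m_5 = 1*38 - 19 = 19, d_5 = (395 - 19^2)/1 = 34/1 = 34: (m_5, d_5) = (m_1, d_1) = (19, 34), so from here the quotients repeat a_1, ..., a_4; the period length is 4.
Hence the expansion of sqrt(395) is a_0 = 19 followed by the repeating block 1, 6, 1, 38 (period 4).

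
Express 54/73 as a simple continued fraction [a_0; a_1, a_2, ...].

[0; 1, 2, 1, 5, 3]

Run the Euclidean algorithm on 54 and 73; the successive quotients are the partial quotients a_0, a_1, ... (each step inverts the fractional part left over by the previous one):
  54 = 0*73 + 54, so a_0 = 0.
  73 = 1*54 + 19, so a_1 = 1.
  54 = 2*19 + 16, so a_2 = 2.
  19 = 1*16 + 3, so a_3 = 1.
  16 = 5*3 + 1, so a_4 = 5.
  3 = 3*1 + 0, so a_5 = 3.
The remainder reaches 0 after 6 divisions, so the expansion has 6 partial quotients, read off in order.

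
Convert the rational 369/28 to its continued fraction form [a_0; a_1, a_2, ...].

[13; 5, 1, 1, 2]

Run the Euclidean algorithm on 369 and 28; the successive quotients are the partial quotients a_0, a_1, ... (each step inverts the fractional part left over by the previous one):
  369 = 13*28 + 5, so a_0 = 13.
  28 = 5*5 + 3, so a_1 = 5.
  5 = 1*3 + 2, so a_2 = 1.
  3 = 1*2 + 1, so a_3 = 1.
  2 = 2*1 + 0, so a_4 = 2.
The remainder reaches 0 after 5 divisions, so the expansion has 5 partial quotients, read off in order.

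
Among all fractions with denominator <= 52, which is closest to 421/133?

19/6

Expand x = 421/133 as a continued fraction with the Euclidean algorithm:
  421 = 3*133 + 22, so a_0 = 3.
  133 = 6*22 + 1, so a_1 = 6.
  22 = 22*1 + 0, so a_2 = 22.
so x = [3; 6, 22].
Convergents (p_i = a_i*p_{i-1} + p_{i-2}, q_i = a_i*q_{i-1} + q_{i-2} with p_{-2}=0, p_{-1}=1, q_{-2}=1, q_{-1}=0), until the denominator exceeds 52:
  i=0: a_0=3, p_0 = 3*1 + 0 = 3, q_0 = 3*0 + 1 = 1.
  i=1: a_1=6, p_1 = 6*3 + 1 = 19, q_1 = 6*1 + 0 = 6.
  i=2: a_2=22, p_2 = 22*19 + 3 = 421, q_2 = 22*6 + 1 = 133.
q_2 = 133 > 52, so the last convergent with denominator <= 52 is p_1/q_1 = 19/6.
The closest fraction with denominator <= 52 is either p_1/q_1 or the intermediate fraction (k*p_1 + p_0)/(k*q_1 + q_0) with the largest k >= 1 whose denominator stays <= 52; these approach x as k grows, and every other convergent or intermediate fraction in range is farther away.
Largest k: floor((52 - q_0)/q_1) = floor((52 - 1)/6) = 8.
That gives (8*19 + 3)/(8*6 + 1) = 155/49.
Compare the errors: |x - 19/6| = |421*6 - 19*133|/(133*6) = 1/798, and |x - 155/49| = |421*49 - 155*133|/(133*49) = 14/6517.
Cross-multiplying, 1*6517 = 6517 < 11172 = 14*798, so 1/798 is smaller: the convergent 19/6 is closer to x than 155/49.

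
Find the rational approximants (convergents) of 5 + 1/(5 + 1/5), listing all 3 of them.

5/1, 26/5, 135/26

Using the convergent recurrence p_i = a_i*p_{i-1} + p_{i-2}, q_i = a_i*q_{i-1} + q_{i-2} with p_{-2}=0, p_{-1}=1, q_{-2}=1, q_{-1}=0:
  i=0: a_0=5, p_0 = 5*1 + 0 = 5, q_0 = 5*0 + 1 = 1.
  i=1: a_1=5, p_1 = 5*5 + 1 = 26, q_1 = 5*1 + 0 = 5.
  i=2: a_2=5, p_2 = 5*26 + 5 = 135, q_2 = 5*5 + 1 = 26.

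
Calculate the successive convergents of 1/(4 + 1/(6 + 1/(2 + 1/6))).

0/1, 1/4, 6/25, 13/54, 84/349

Using the convergent recurrence p_i = a_i*p_{i-1} + p_{i-2}, q_i = a_i*q_{i-1} + q_{i-2} with p_{-2}=0, p_{-1}=1, q_{-2}=1, q_{-1}=0:
  i=0: a_0=0, p_0 = 0*1 + 0 = 0, q_0 = 0*0 + 1 = 1.
  i=1: a_1=4, p_1 = 4*0 + 1 = 1, q_1 = 4*1 + 0 = 4.
  i=2: a_2=6, p_2 = 6*1 + 0 = 6, q_2 = 6*4 + 1 = 25.
  i=3: a_3=2, p_3 = 2*6 + 1 = 13, q_3 = 2*25 + 4 = 54.
  i=4: a_4=6, p_4 = 6*13 + 6 = 84, q_4 = 6*54 + 25 = 349.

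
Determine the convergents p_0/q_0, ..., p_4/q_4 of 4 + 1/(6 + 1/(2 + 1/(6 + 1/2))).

4/1, 25/6, 54/13, 349/84, 752/181

Using the convergent recurrence p_i = a_i*p_{i-1} + p_{i-2}, q_i = a_i*q_{i-1} + q_{i-2} with p_{-2}=0, p_{-1}=1, q_{-2}=1, q_{-1}=0:
  i=0: a_0=4, p_0 = 4*1 + 0 = 4, q_0 = 4*0 + 1 = 1.
  i=1: a_1=6, p_1 = 6*4 + 1 = 25, q_1 = 6*1 + 0 = 6.
  i=2: a_2=2, p_2 = 2*25 + 4 = 54, q_2 = 2*6 + 1 = 13.
  i=3: a_3=6, p_3 = 6*54 + 25 = 349, q_3 = 6*13 + 6 = 84.
  i=4: a_4=2, p_4 = 2*349 + 54 = 752, q_4 = 2*84 + 13 = 181.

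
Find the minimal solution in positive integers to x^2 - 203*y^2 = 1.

(x, y) = (57, 4)

First expand sqrt(203) as a continued fraction. With x_i = (sqrt(203) + m_i)/d_i and (m_0, d_0) = (0, 1): a_0 = floor(sqrt(203)) = 14, since 14^2 = 196 <= 203 < 225 = 15^2.
Iterate m_{i+1} = d_i*a_i - m_i, d_{i+1} = (203 - m_{i+1}^2)/d_i, a_{i+1} = floor((a_0 + m_{i+1})/d_{i+1}):
  m_1 = 1*14 - 0 = 14, d_1 = (203 - 14^2)/1 = 7/1 = 7, a_1 = floor((14 + 14)/7) = 4.
  m_2 = 7*4 - 14 = 14, d_2 = (203 - 14^2)/7 = 7/7 = 1, a_2 = floor((14 + 14)/1) = 28.
  m_3 = 1*28 - 14 = 14, d_3 = (203 - 14^2)/1 = 7/1 = 7: (m_3, d_3) = (m_1, d_1) = (14, 7), so from here the quotients repeat a_1, a_2; the period length is 2.
So sqrt(203) = [14; (4, 28)] with period length k = 2.
k is even, so the fundamental solution of x^2 - 203y^2 = 1 is (p_{k-1}, q_{k-1}) = (p_1, q_1); compute convergents through index 1.
Convergents (p_i = a_i*p_{i-1} + p_{i-2}, q_i = a_i*q_{i-1} + q_{i-2} with p_{-2}=0, p_{-1}=1, q_{-2}=1, q_{-1}=0):
  i=0: a_0=14, p_0 = 14*1 + 0 = 14, q_0 = 14*0 + 1 = 1.
  i=1: a_1=4, p_1 = 4*14 + 1 = 57, q_1 = 4*1 + 0 = 4.
Check: 57^2 - 203*4^2 = 3249 - 3248 = 1, so (x, y) = (57, 4) solves the equation, and by the theorem it is the least positive solution.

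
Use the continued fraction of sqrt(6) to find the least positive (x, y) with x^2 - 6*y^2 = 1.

First expand sqrt(6) as a continued fraction. With x_i = (sqrt(6) + m_i)/d_i and (m_0, d_0) = (0, 1): a_0 = floor(sqrt(6)) = 2, since 2^2 = 4 <= 6 < 9 = 3^2.
Iterate m_{i+1} = d_i*a_i - m_i, d_{i+1} = (6 - m_{i+1}^2)/d_i, a_{i+1} = floor((a_0 + m_{i+1})/d_{i+1}):
  m_1 = 1*2 - 0 = 2, d_1 = (6 - 2^2)/1 = 2/1 = 2, a_1 = floor((2 + 2)/2) = 2.
  m_2 = 2*2 - 2 = 2, d_2 = (6 - 2^2)/2 = 2/2 = 1, a_2 = floor((2 + 2)/1) = 4.
  m_3 = 1*4 - 2 = 2, d_3 = (6 - 2^2)/1 = 2/1 = 2: (m_3, d_3) = (m_1, d_1) = (2, 2), so from here the quotients repeat a_1, a_2; the period length is 2.
So sqrt(6) = [2; (2, 4)] with period length k = 2.
k is even, so the fundamental solution of x^2 - 6y^2 = 1 is (p_{k-1}, q_{k-1}) = (p_1, q_1); compute convergents through index 1.
Convergents (p_i = a_i*p_{i-1} + p_{i-2}, q_i = a_i*q_{i-1} + q_{i-2} with p_{-2}=0, p_{-1}=1, q_{-2}=1, q_{-1}=0):
  i=0: a_0=2, p_0 = 2*1 + 0 = 2, q_0 = 2*0 + 1 = 1.
  i=1: a_1=2, p_1 = 2*2 + 1 = 5, q_1 = 2*1 + 0 = 2.
Check: 5^2 - 6*2^2 = 25 - 24 = 1, so (x, y) = (5, 2) solves the equation, and by the theorem it is the least positive solution.

(x, y) = (5, 2)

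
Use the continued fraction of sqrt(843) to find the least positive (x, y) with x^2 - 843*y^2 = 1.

First expand sqrt(843) as a continued fraction. With x_i = (sqrt(843) + m_i)/d_i and (m_0, d_0) = (0, 1): a_0 = floor(sqrt(843)) = 29, since 29^2 = 841 <= 843 < 900 = 30^2.
Iterate m_{i+1} = d_i*a_i - m_i, d_{i+1} = (843 - m_{i+1}^2)/d_i, a_{i+1} = floor((a_0 + m_{i+1})/d_{i+1}):
  m_1 = 1*29 - 0 = 29, d_1 = (843 - 29^2)/1 = 2/1 = 2, a_1 = floor((29 + 29)/2) = 29.
  m_2 = 2*29 - 29 = 29, d_2 = (843 - 29^2)/2 = 2/2 = 1, a_2 = floor((29 + 29)/1) = 58.
  m_3 = 1*58 - 29 = 29, d_3 = (843 - 29^2)/1 = 2/1 = 2: (m_3, d_3) = (m_1, d_1) = (29, 2), so from here the quotients repeat a_1, a_2; the period length is 2.
So sqrt(843) = [29; (29, 58)] with period length k = 2.
k is even, so the fundamental solution of x^2 - 843y^2 = 1 is (p_{k-1}, q_{k-1}) = (p_1, q_1); compute convergents through index 1.
Convergents (p_i = a_i*p_{i-1} + p_{i-2}, q_i = a_i*q_{i-1} + q_{i-2} with p_{-2}=0, p_{-1}=1, q_{-2}=1, q_{-1}=0):
  i=0: a_0=29, p_0 = 29*1 + 0 = 29, q_0 = 29*0 + 1 = 1.
  i=1: a_1=29, p_1 = 29*29 + 1 = 842, q_1 = 29*1 + 0 = 29.
Check: 842^2 - 843*29^2 = 708964 - 708963 = 1, so (x, y) = (842, 29) solves the equation, and by the theorem it is the least positive solution.

(x, y) = (842, 29)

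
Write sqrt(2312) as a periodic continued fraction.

[48; (12, 96)]

Write x_i = (sqrt(2312) + m_i)/d_i with (m_0, d_0) = (0, 1). a_0 = floor(sqrt(2312)) = 48, since 48^2 = 2304 <= 2312 < 2401 = 49^2.
Iterate m_{i+1} = d_i*a_i - m_i, d_{i+1} = (2312 - m_{i+1}^2)/d_i, a_{i+1} = floor((a_0 + m_{i+1})/d_{i+1}):
  m_1 = 1*48 - 0 = 48, d_1 = (2312 - 48^2)/1 = 8/1 = 8, a_1 = floor((48 + 48)/8) = 12.
  m_2 = 8*12 - 48 = 48, d_2 = (2312 - 48^2)/8 = 8/8 = 1, a_2 = floor((48 + 48)/1) = 96.
  m_3 = 1*96 - 48 = 48, d_3 = (2312 - 48^2)/1 = 8/1 = 8: (m_3, d_3) = (m_1, d_1) = (48, 8), so from here the quotients repeat a_1, a_2; the period length is 2.
Hence the expansion of sqrt(2312) is a_0 = 48 followed by the repeating block 12, 96 (period 2).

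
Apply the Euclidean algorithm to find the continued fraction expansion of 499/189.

[2; 1, 1, 1, 3, 1, 1, 7]

Run the Euclidean algorithm on 499 and 189; the successive quotients are the partial quotients a_0, a_1, ... (each step inverts the fractional part left over by the previous one):
  499 = 2*189 + 121, so a_0 = 2.
  189 = 1*121 + 68, so a_1 = 1.
  121 = 1*68 + 53, so a_2 = 1.
  68 = 1*53 + 15, so a_3 = 1.
  53 = 3*15 + 8, so a_4 = 3.
  15 = 1*8 + 7, so a_5 = 1.
  8 = 1*7 + 1, so a_6 = 1.
  7 = 7*1 + 0, so a_7 = 7.
The remainder reaches 0 after 8 divisions, so the expansion has 8 partial quotients, read off in order.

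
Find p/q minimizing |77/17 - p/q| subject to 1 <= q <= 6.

Expand x = 77/17 as a continued fraction with the Euclidean algorithm:
  77 = 4*17 + 9, so a_0 = 4.
  17 = 1*9 + 8, so a_1 = 1.
  9 = 1*8 + 1, so a_2 = 1.
  8 = 8*1 + 0, so a_3 = 8.
so x = [4; 1, 1, 8].
Convergents (p_i = a_i*p_{i-1} + p_{i-2}, q_i = a_i*q_{i-1} + q_{i-2} with p_{-2}=0, p_{-1}=1, q_{-2}=1, q_{-1}=0), until the denominator exceeds 6:
  i=0: a_0=4, p_0 = 4*1 + 0 = 4, q_0 = 4*0 + 1 = 1.
  i=1: a_1=1, p_1 = 1*4 + 1 = 5, q_1 = 1*1 + 0 = 1.
  i=2: a_2=1, p_2 = 1*5 + 4 = 9, q_2 = 1*1 + 1 = 2.
  i=3: a_3=8, p_3 = 8*9 + 5 = 77, q_3 = 8*2 + 1 = 17.
q_3 = 17 > 6, so the last convergent with denominator <= 6 is p_2/q_2 = 9/2.
The closest fraction with denominator <= 6 is either p_2/q_2 or the intermediate fraction (k*p_2 + p_1)/(k*q_2 + q_1) with the largest k >= 1 whose denominator stays <= 6; these approach x as k grows, and every other convergent or intermediate fraction in range is farther away.
Largest k: floor((6 - q_1)/q_2) = floor((6 - 1)/2) = 2.
That gives (2*9 + 5)/(2*2 + 1) = 23/5.
Compare the errors: |x - 9/2| = |77*2 - 9*17|/(17*2) = 1/34, and |x - 23/5| = |77*5 - 23*17|/(17*5) = 6/85.
Cross-multiplying, 1*85 = 85 < 204 = 6*34, so 1/34 is smaller: the convergent 9/2 is closer to x than 23/5.

9/2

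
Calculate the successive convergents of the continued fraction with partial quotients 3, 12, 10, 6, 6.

Using the convergent recurrence p_i = a_i*p_{i-1} + p_{i-2}, q_i = a_i*q_{i-1} + q_{i-2} with p_{-2}=0, p_{-1}=1, q_{-2}=1, q_{-1}=0:
  i=0: a_0=3, p_0 = 3*1 + 0 = 3, q_0 = 3*0 + 1 = 1.
  i=1: a_1=12, p_1 = 12*3 + 1 = 37, q_1 = 12*1 + 0 = 12.
  i=2: a_2=10, p_2 = 10*37 + 3 = 373, q_2 = 10*12 + 1 = 121.
  i=3: a_3=6, p_3 = 6*373 + 37 = 2275, q_3 = 6*121 + 12 = 738.
  i=4: a_4=6, p_4 = 6*2275 + 373 = 14023, q_4 = 6*738 + 121 = 4549.

3/1, 37/12, 373/121, 2275/738, 14023/4549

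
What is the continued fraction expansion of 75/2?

[37; 2]

Run the Euclidean algorithm on 75 and 2; the successive quotients are the partial quotients a_0, a_1, ... (each step inverts the fractional part left over by the previous one):
  75 = 37*2 + 1, so a_0 = 37.
  2 = 2*1 + 0, so a_1 = 2.
The remainder reaches 0 after 2 divisions, so the expansion has 2 partial quotients, read off in order.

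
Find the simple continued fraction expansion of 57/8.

Run the Euclidean algorithm on 57 and 8; the successive quotients are the partial quotients a_0, a_1, ... (each step inverts the fractional part left over by the previous one):
  57 = 7*8 + 1, so a_0 = 7.
  8 = 8*1 + 0, so a_1 = 8.
The remainder reaches 0 after 2 divisions, so the expansion has 2 partial quotients, read off in order.

[7; 8]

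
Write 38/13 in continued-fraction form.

[2; 1, 12]

Run the Euclidean algorithm on 38 and 13; the successive quotients are the partial quotients a_0, a_1, ... (each step inverts the fractional part left over by the previous one):
  38 = 2*13 + 12, so a_0 = 2.
  13 = 1*12 + 1, so a_1 = 1.
  12 = 12*1 + 0, so a_2 = 12.
The remainder reaches 0 after 3 divisions, so the expansion has 3 partial quotients, read off in order.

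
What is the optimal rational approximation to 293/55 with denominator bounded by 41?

213/40

Expand x = 293/55 as a continued fraction with the Euclidean algorithm:
  293 = 5*55 + 18, so a_0 = 5.
  55 = 3*18 + 1, so a_1 = 3.
  18 = 18*1 + 0, so a_2 = 18.
so x = [5; 3, 18].
Convergents (p_i = a_i*p_{i-1} + p_{i-2}, q_i = a_i*q_{i-1} + q_{i-2} with p_{-2}=0, p_{-1}=1, q_{-2}=1, q_{-1}=0), until the denominator exceeds 41:
  i=0: a_0=5, p_0 = 5*1 + 0 = 5, q_0 = 5*0 + 1 = 1.
  i=1: a_1=3, p_1 = 3*5 + 1 = 16, q_1 = 3*1 + 0 = 3.
  i=2: a_2=18, p_2 = 18*16 + 5 = 293, q_2 = 18*3 + 1 = 55.
q_2 = 55 > 41, so the last convergent with denominator <= 41 is p_1/q_1 = 16/3.
The closest fraction with denominator <= 41 is either p_1/q_1 or the intermediate fraction (k*p_1 + p_0)/(k*q_1 + q_0) with the largest k >= 1 whose denominator stays <= 41; these approach x as k grows, and every other convergent or intermediate fraction in range is farther away.
Largest k: floor((41 - q_0)/q_1) = floor((41 - 1)/3) = 13.
That gives (13*16 + 5)/(13*3 + 1) = 213/40.
Compare the errors: |x - 16/3| = |293*3 - 16*55|/(55*3) = 1/165, and |x - 213/40| = |293*40 - 213*55|/(55*40) = 5/2200.
Cross-multiplying, 5*165 = 825 < 2200 = 1*2200, so 5/2200 is smaller: the intermediate fraction 213/40 is closer to x than 16/3.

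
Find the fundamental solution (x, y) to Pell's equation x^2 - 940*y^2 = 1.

(x, y) = (4231, 138)

First expand sqrt(940) as a continued fraction. With x_i = (sqrt(940) + m_i)/d_i and (m_0, d_0) = (0, 1): a_0 = floor(sqrt(940)) = 30, since 30^2 = 900 <= 940 < 961 = 31^2.
Iterate m_{i+1} = d_i*a_i - m_i, d_{i+1} = (940 - m_{i+1}^2)/d_i, a_{i+1} = floor((a_0 + m_{i+1})/d_{i+1}):
  m_1 = 1*30 - 0 = 30, d_1 = (940 - 30^2)/1 = 40/1 = 40, a_1 = floor((30 + 30)/40) = 1.
  m_2 = 40*1 - 30 = 10, d_2 = (940 - 10^2)/40 = 840/40 = 21, a_2 = floor((30 + 10)/21) = 1.
  m_3 = 21*1 - 10 = 11, d_3 = (940 - 11^2)/21 = 819/21 = 39, a_3 = floor((30 + 11)/39) = 1.
  m_4 = 39*1 - 11 = 28, d_4 = (940 - 28^2)/39 = 156/39 = 4, a_4 = floor((30 + 28)/4) = 14.
  m_5 = 4*14 - 28 = 28, d_5 = (940 - 28^2)/4 = 156/4 = 39, a_5 = floor((30 + 28)/39) = 1.
  m_6 = 39*1 - 28 = 11, d_6 = (940 - 11^2)/39 = 819/39 = 21, a_6 = floor((30 + 11)/21) = 1.
  m_7 = 21*1 - 11 = 10, d_7 = (940 - 10^2)/21 = 840/21 = 40, a_7 = floor((30 + 10)/40) = 1.
  m_8 = 40*1 - 10 = 30, d_8 = (940 - 30^2)/40 = 40/40 = 1, a_8 = floor((30 + 30)/1) = 60.
  m_9 = 1*60 - 30 = 30, d_9 = (940 - 30^2)/1 = 40/1 = 40: (m_9, d_9) = (m_1, d_1) = (30, 40), so from here the quotients repeat a_1, ..., a_8; the period length is 8.
So sqrt(940) = [30; (1, 1, 1, 14, 1, 1, 1, 60)] with period length k = 8.
k is even, so the fundamental solution of x^2 - 940y^2 = 1 is (p_{k-1}, q_{k-1}) = (p_7, q_7); compute convergents through index 7.
Convergents (p_i = a_i*p_{i-1} + p_{i-2}, q_i = a_i*q_{i-1} + q_{i-2} with p_{-2}=0, p_{-1}=1, q_{-2}=1, q_{-1}=0):
  i=0: a_0=30, p_0 = 30*1 + 0 = 30, q_0 = 30*0 + 1 = 1.
  i=1: a_1=1, p_1 = 1*30 + 1 = 31, q_1 = 1*1 + 0 = 1.
  i=2: a_2=1, p_2 = 1*31 + 30 = 61, q_2 = 1*1 + 1 = 2.
  i=3: a_3=1, p_3 = 1*61 + 31 = 92, q_3 = 1*2 + 1 = 3.
  i=4: a_4=14, p_4 = 14*92 + 61 = 1349, q_4 = 14*3 + 2 = 44.
  i=5: a_5=1, p_5 = 1*1349 + 92 = 1441, q_5 = 1*44 + 3 = 47.
  i=6: a_6=1, p_6 = 1*1441 + 1349 = 2790, q_6 = 1*47 + 44 = 91.
  i=7: a_7=1, p_7 = 1*2790 + 1441 = 4231, q_7 = 1*91 + 47 = 138.
Check: 4231^2 - 940*138^2 = 17901361 - 17901360 = 1, so (x, y) = (4231, 138) solves the equation, and by the theorem it is the least positive solution.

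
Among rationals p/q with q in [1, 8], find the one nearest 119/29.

33/8

Expand x = 119/29 as a continued fraction with the Euclidean algorithm:
  119 = 4*29 + 3, so a_0 = 4.
  29 = 9*3 + 2, so a_1 = 9.
  3 = 1*2 + 1, so a_2 = 1.
  2 = 2*1 + 0, so a_3 = 2.
so x = [4; 9, 1, 2].
Convergents (p_i = a_i*p_{i-1} + p_{i-2}, q_i = a_i*q_{i-1} + q_{i-2} with p_{-2}=0, p_{-1}=1, q_{-2}=1, q_{-1}=0), until the denominator exceeds 8:
  i=0: a_0=4, p_0 = 4*1 + 0 = 4, q_0 = 4*0 + 1 = 1.
  i=1: a_1=9, p_1 = 9*4 + 1 = 37, q_1 = 9*1 + 0 = 9.
q_1 = 9 > 8, so the last convergent with denominator <= 8 is p_0/q_0 = 4/1.
The closest fraction with denominator <= 8 is either p_0/q_0 or the intermediate fraction (k*p_0 + p_{-1})/(k*q_0 + q_{-1}) with the largest k >= 1 whose denominator stays <= 8; these approach x as k grows, and every other convergent or intermediate fraction in range is farther away.
Largest k: floor((8 - q_{-1})/q_0) = floor((8 - 0)/1) = 8 (using the seeds p_{-1} = 1, q_{-1} = 0).
That gives (8*4 + 1)/(8*1 + 0) = 33/8.
Compare the errors: |x - 4/1| = |119*1 - 4*29|/(29*1) = 3/29, and |x - 33/8| = |119*8 - 33*29|/(29*8) = 5/232.
Cross-multiplying, 5*29 = 145 < 696 = 3*232, so 5/232 is smaller: the intermediate fraction 33/8 is closer to x than 4/1.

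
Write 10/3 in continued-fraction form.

Run the Euclidean algorithm on 10 and 3; the successive quotients are the partial quotients a_0, a_1, ... (each step inverts the fractional part left over by the previous one):
  10 = 3*3 + 1, so a_0 = 3.
  3 = 3*1 + 0, so a_1 = 3.
The remainder reaches 0 after 2 divisions, so the expansion has 2 partial quotients, read off in order.

[3; 3]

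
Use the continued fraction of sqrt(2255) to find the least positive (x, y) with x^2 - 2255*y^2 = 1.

(x, y) = (3609, 76)

First expand sqrt(2255) as a continued fraction. With x_i = (sqrt(2255) + m_i)/d_i and (m_0, d_0) = (0, 1): a_0 = floor(sqrt(2255)) = 47, since 47^2 = 2209 <= 2255 < 2304 = 48^2.
Iterate m_{i+1} = d_i*a_i - m_i, d_{i+1} = (2255 - m_{i+1}^2)/d_i, a_{i+1} = floor((a_0 + m_{i+1})/d_{i+1}):
  m_1 = 1*47 - 0 = 47, d_1 = (2255 - 47^2)/1 = 46/1 = 46, a_1 = floor((47 + 47)/46) = 2.
  m_2 = 46*2 - 47 = 45, d_2 = (2255 - 45^2)/46 = 230/46 = 5, a_2 = floor((47 + 45)/5) = 18.
  m_3 = 5*18 - 45 = 45, d_3 = (2255 - 45^2)/5 = 230/5 = 46, a_3 = floor((47 + 45)/46) = 2.
  m_4 = 46*2 - 45 = 47, d_4 = (2255 - 47^2)/46 = 46/46 = 1, a_4 = floor((47 + 47)/1) = 94.
  m_5 = 1*94 - 47 = 47, d_5 = (2255 - 47^2)/1 = 46/1 = 46: (m_5, d_5) = (m_1, d_1) = (47, 46), so from here the quotients repeat a_1, ..., a_4; the period length is 4.
So sqrt(2255) = [47; (2, 18, 2, 94)] with period length k = 4.
k is even, so the fundamental solution of x^2 - 2255y^2 = 1 is (p_{k-1}, q_{k-1}) = (p_3, q_3); compute convergents through index 3.
Convergents (p_i = a_i*p_{i-1} + p_{i-2}, q_i = a_i*q_{i-1} + q_{i-2} with p_{-2}=0, p_{-1}=1, q_{-2}=1, q_{-1}=0):
  i=0: a_0=47, p_0 = 47*1 + 0 = 47, q_0 = 47*0 + 1 = 1.
  i=1: a_1=2, p_1 = 2*47 + 1 = 95, q_1 = 2*1 + 0 = 2.
  i=2: a_2=18, p_2 = 18*95 + 47 = 1757, q_2 = 18*2 + 1 = 37.
  i=3: a_3=2, p_3 = 2*1757 + 95 = 3609, q_3 = 2*37 + 2 = 76.
Check: 3609^2 - 2255*76^2 = 13024881 - 13024880 = 1, so (x, y) = (3609, 76) solves the equation, and by the theorem it is the least positive solution.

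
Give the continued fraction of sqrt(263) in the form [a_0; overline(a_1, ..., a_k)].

[16; overline(4, 1, 1, 1, 1, 15, 1, 1, 1, 1, 4, 32)]

Write x_i = (sqrt(263) + m_i)/d_i with (m_0, d_0) = (0, 1). a_0 = floor(sqrt(263)) = 16, since 16^2 = 256 <= 263 < 289 = 17^2.
Iterate m_{i+1} = d_i*a_i - m_i, d_{i+1} = (263 - m_{i+1}^2)/d_i, a_{i+1} = floor((a_0 + m_{i+1})/d_{i+1}):
  m_1 = 1*16 - 0 = 16, d_1 = (263 - 16^2)/1 = 7/1 = 7, a_1 = floor((16 + 16)/7) = 4.
  m_2 = 7*4 - 16 = 12, d_2 = (263 - 12^2)/7 = 119/7 = 17, a_2 = floor((16 + 12)/17) = 1.
  m_3 = 17*1 - 12 = 5, d_3 = (263 - 5^2)/17 = 238/17 = 14, a_3 = floor((16 + 5)/14) = 1.
  m_4 = 14*1 - 5 = 9, d_4 = (263 - 9^2)/14 = 182/14 = 13, a_4 = floor((16 + 9)/13) = 1.
  m_5 = 13*1 - 9 = 4, d_5 = (263 - 4^2)/13 = 247/13 = 19, a_5 = floor((16 + 4)/19) = 1.
  m_6 = 19*1 - 4 = 15, d_6 = (263 - 15^2)/19 = 38/19 = 2, a_6 = floor((16 + 15)/2) = 15.
  m_7 = 2*15 - 15 = 15, d_7 = (263 - 15^2)/2 = 38/2 = 19, a_7 = floor((16 + 15)/19) = 1.
  m_8 = 19*1 - 15 = 4, d_8 = (263 - 4^2)/19 = 247/19 = 13, a_8 = floor((16 + 4)/13) = 1.
  m_9 = 13*1 - 4 = 9, d_9 = (263 - 9^2)/13 = 182/13 = 14, a_9 = floor((16 + 9)/14) = 1.
  m_10 = 14*1 - 9 = 5, d_10 = (263 - 5^2)/14 = 238/14 = 17, a_10 = floor((16 + 5)/17) = 1.
  m_11 = 17*1 - 5 = 12, d_11 = (263 - 12^2)/17 = 119/17 = 7, a_11 = floor((16 + 12)/7) = 4.
  m_12 = 7*4 - 12 = 16, d_12 = (263 - 16^2)/7 = 7/7 = 1, a_12 = floor((16 + 16)/1) = 32.
  m_13 = 1*32 - 16 = 16, d_13 = (263 - 16^2)/1 = 7/1 = 7: (m_13, d_13) = (m_1, d_1) = (16, 7), so from here the quotients repeat a_1, ..., a_12; the period length is 12.
Hence the expansion of sqrt(263) is a_0 = 16 followed by the repeating block 4, 1, 1, 1, 1, 15, 1, 1, 1, 1, 4, 32 (period 12).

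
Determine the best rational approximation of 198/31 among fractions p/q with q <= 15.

Expand x = 198/31 as a continued fraction with the Euclidean algorithm:
  198 = 6*31 + 12, so a_0 = 6.
  31 = 2*12 + 7, so a_1 = 2.
  12 = 1*7 + 5, so a_2 = 1.
  7 = 1*5 + 2, so a_3 = 1.
  5 = 2*2 + 1, so a_4 = 2.
  2 = 2*1 + 0, so a_5 = 2.
so x = [6; 2, 1, 1, 2, 2].
Convergents (p_i = a_i*p_{i-1} + p_{i-2}, q_i = a_i*q_{i-1} + q_{i-2} with p_{-2}=0, p_{-1}=1, q_{-2}=1, q_{-1}=0), until the denominator exceeds 15:
  i=0: a_0=6, p_0 = 6*1 + 0 = 6, q_0 = 6*0 + 1 = 1.
  i=1: a_1=2, p_1 = 2*6 + 1 = 13, q_1 = 2*1 + 0 = 2.
  i=2: a_2=1, p_2 = 1*13 + 6 = 19, q_2 = 1*2 + 1 = 3.
  i=3: a_3=1, p_3 = 1*19 + 13 = 32, q_3 = 1*3 + 2 = 5.
  i=4: a_4=2, p_4 = 2*32 + 19 = 83, q_4 = 2*5 + 3 = 13.
  i=5: a_5=2, p_5 = 2*83 + 32 = 198, q_5 = 2*13 + 5 = 31.
q_5 = 31 > 15, so the last convergent with denominator <= 15 is p_4/q_4 = 83/13.
The closest fraction with denominator <= 15 is either p_4/q_4 or the intermediate fraction (k*p_4 + p_3)/(k*q_4 + q_3) with the largest k >= 1 whose denominator stays <= 15; these approach x as k grows, and every other convergent or intermediate fraction in range is farther away.
Largest k: floor((15 - q_3)/q_4) = floor((15 - 5)/13) = 0.
Since k = 0, no intermediate fraction beyond p_4/q_4 has denominator <= 15, so the convergent 83/13 is the closest (its error is |198*13 - 83*31|/(31*13) = 1/403).

83/13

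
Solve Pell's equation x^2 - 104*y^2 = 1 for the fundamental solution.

(x, y) = (51, 5)

First expand sqrt(104) as a continued fraction. With x_i = (sqrt(104) + m_i)/d_i and (m_0, d_0) = (0, 1): a_0 = floor(sqrt(104)) = 10, since 10^2 = 100 <= 104 < 121 = 11^2.
Iterate m_{i+1} = d_i*a_i - m_i, d_{i+1} = (104 - m_{i+1}^2)/d_i, a_{i+1} = floor((a_0 + m_{i+1})/d_{i+1}):
  m_1 = 1*10 - 0 = 10, d_1 = (104 - 10^2)/1 = 4/1 = 4, a_1 = floor((10 + 10)/4) = 5.
  m_2 = 4*5 - 10 = 10, d_2 = (104 - 10^2)/4 = 4/4 = 1, a_2 = floor((10 + 10)/1) = 20.
  m_3 = 1*20 - 10 = 10, d_3 = (104 - 10^2)/1 = 4/1 = 4: (m_3, d_3) = (m_1, d_1) = (10, 4), so from here the quotients repeat a_1, a_2; the period length is 2.
So sqrt(104) = [10; (5, 20)] with period length k = 2.
k is even, so the fundamental solution of x^2 - 104y^2 = 1 is (p_{k-1}, q_{k-1}) = (p_1, q_1); compute convergents through index 1.
Convergents (p_i = a_i*p_{i-1} + p_{i-2}, q_i = a_i*q_{i-1} + q_{i-2} with p_{-2}=0, p_{-1}=1, q_{-2}=1, q_{-1}=0):
  i=0: a_0=10, p_0 = 10*1 + 0 = 10, q_0 = 10*0 + 1 = 1.
  i=1: a_1=5, p_1 = 5*10 + 1 = 51, q_1 = 5*1 + 0 = 5.
Check: 51^2 - 104*5^2 = 2601 - 2600 = 1, so (x, y) = (51, 5) solves the equation, and by the theorem it is the least positive solution.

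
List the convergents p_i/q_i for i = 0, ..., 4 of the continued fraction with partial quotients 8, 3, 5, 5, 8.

8/1, 25/3, 133/16, 690/83, 5653/680

Using the convergent recurrence p_i = a_i*p_{i-1} + p_{i-2}, q_i = a_i*q_{i-1} + q_{i-2} with p_{-2}=0, p_{-1}=1, q_{-2}=1, q_{-1}=0:
  i=0: a_0=8, p_0 = 8*1 + 0 = 8, q_0 = 8*0 + 1 = 1.
  i=1: a_1=3, p_1 = 3*8 + 1 = 25, q_1 = 3*1 + 0 = 3.
  i=2: a_2=5, p_2 = 5*25 + 8 = 133, q_2 = 5*3 + 1 = 16.
  i=3: a_3=5, p_3 = 5*133 + 25 = 690, q_3 = 5*16 + 3 = 83.
  i=4: a_4=8, p_4 = 8*690 + 133 = 5653, q_4 = 8*83 + 16 = 680.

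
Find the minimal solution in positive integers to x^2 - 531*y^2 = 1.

First expand sqrt(531) as a continued fraction. With x_i = (sqrt(531) + m_i)/d_i and (m_0, d_0) = (0, 1): a_0 = floor(sqrt(531)) = 23, since 23^2 = 529 <= 531 < 576 = 24^2.
Iterate m_{i+1} = d_i*a_i - m_i, d_{i+1} = (531 - m_{i+1}^2)/d_i, a_{i+1} = floor((a_0 + m_{i+1})/d_{i+1}):
  m_1 = 1*23 - 0 = 23, d_1 = (531 - 23^2)/1 = 2/1 = 2, a_1 = floor((23 + 23)/2) = 23.
  m_2 = 2*23 - 23 = 23, d_2 = (531 - 23^2)/2 = 2/2 = 1, a_2 = floor((23 + 23)/1) = 46.
  m_3 = 1*46 - 23 = 23, d_3 = (531 - 23^2)/1 = 2/1 = 2: (m_3, d_3) = (m_1, d_1) = (23, 2), so from here the quotients repeat a_1, a_2; the period length is 2.
So sqrt(531) = [23; (23, 46)] with period length k = 2.
k is even, so the fundamental solution of x^2 - 531y^2 = 1 is (p_{k-1}, q_{k-1}) = (p_1, q_1); compute convergents through index 1.
Convergents (p_i = a_i*p_{i-1} + p_{i-2}, q_i = a_i*q_{i-1} + q_{i-2} with p_{-2}=0, p_{-1}=1, q_{-2}=1, q_{-1}=0):
  i=0: a_0=23, p_0 = 23*1 + 0 = 23, q_0 = 23*0 + 1 = 1.
  i=1: a_1=23, p_1 = 23*23 + 1 = 530, q_1 = 23*1 + 0 = 23.
Check: 530^2 - 531*23^2 = 280900 - 280899 = 1, so (x, y) = (530, 23) solves the equation, and by the theorem it is the least positive solution.

(x, y) = (530, 23)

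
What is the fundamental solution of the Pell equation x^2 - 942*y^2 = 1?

First expand sqrt(942) as a continued fraction. With x_i = (sqrt(942) + m_i)/d_i and (m_0, d_0) = (0, 1): a_0 = floor(sqrt(942)) = 30, since 30^2 = 900 <= 942 < 961 = 31^2.
Iterate m_{i+1} = d_i*a_i - m_i, d_{i+1} = (942 - m_{i+1}^2)/d_i, a_{i+1} = floor((a_0 + m_{i+1})/d_{i+1}):
  m_1 = 1*30 - 0 = 30, d_1 = (942 - 30^2)/1 = 42/1 = 42, a_1 = floor((30 + 30)/42) = 1.
  m_2 = 42*1 - 30 = 12, d_2 = (942 - 12^2)/42 = 798/42 = 19, a_2 = floor((30 + 12)/19) = 2.
  m_3 = 19*2 - 12 = 26, d_3 = (942 - 26^2)/19 = 266/19 = 14, a_3 = floor((30 + 26)/14) = 4.
  m_4 = 14*4 - 26 = 30, d_4 = (942 - 30^2)/14 = 42/14 = 3, a_4 = floor((30 + 30)/3) = 20.
  m_5 = 3*20 - 30 = 30, d_5 = (942 - 30^2)/3 = 42/3 = 14, a_5 = floor((30 + 30)/14) = 4.
  m_6 = 14*4 - 30 = 26, d_6 = (942 - 26^2)/14 = 266/14 = 19, a_6 = floor((30 + 26)/19) = 2.
  m_7 = 19*2 - 26 = 12, d_7 = (942 - 12^2)/19 = 798/19 = 42, a_7 = floor((30 + 12)/42) = 1.
  m_8 = 42*1 - 12 = 30, d_8 = (942 - 30^2)/42 = 42/42 = 1, a_8 = floor((30 + 30)/1) = 60.
  m_9 = 1*60 - 30 = 30, d_9 = (942 - 30^2)/1 = 42/1 = 42: (m_9, d_9) = (m_1, d_1) = (30, 42), so from here the quotients repeat a_1, ..., a_8; the period length is 8.
So sqrt(942) = [30; (1, 2, 4, 20, 4, 2, 1, 60)] with period length k = 8.
k is even, so the fundamental solution of x^2 - 942y^2 = 1 is (p_{k-1}, q_{k-1}) = (p_7, q_7); compute convergents through index 7.
Convergents (p_i = a_i*p_{i-1} + p_{i-2}, q_i = a_i*q_{i-1} + q_{i-2} with p_{-2}=0, p_{-1}=1, q_{-2}=1, q_{-1}=0):
  i=0: a_0=30, p_0 = 30*1 + 0 = 30, q_0 = 30*0 + 1 = 1.
  i=1: a_1=1, p_1 = 1*30 + 1 = 31, q_1 = 1*1 + 0 = 1.
  i=2: a_2=2, p_2 = 2*31 + 30 = 92, q_2 = 2*1 + 1 = 3.
  i=3: a_3=4, p_3 = 4*92 + 31 = 399, q_3 = 4*3 + 1 = 13.
  i=4: a_4=20, p_4 = 20*399 + 92 = 8072, q_4 = 20*13 + 3 = 263.
  i=5: a_5=4, p_5 = 4*8072 + 399 = 32687, q_5 = 4*263 + 13 = 1065.
  i=6: a_6=2, p_6 = 2*32687 + 8072 = 73446, q_6 = 2*1065 + 263 = 2393.
  i=7: a_7=1, p_7 = 1*73446 + 32687 = 106133, q_7 = 1*2393 + 1065 = 3458.
Check: 106133^2 - 942*3458^2 = 11264213689 - 11264213688 = 1, so (x, y) = (106133, 3458) solves the equation, and by the theorem it is the least positive solution.

(x, y) = (106133, 3458)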